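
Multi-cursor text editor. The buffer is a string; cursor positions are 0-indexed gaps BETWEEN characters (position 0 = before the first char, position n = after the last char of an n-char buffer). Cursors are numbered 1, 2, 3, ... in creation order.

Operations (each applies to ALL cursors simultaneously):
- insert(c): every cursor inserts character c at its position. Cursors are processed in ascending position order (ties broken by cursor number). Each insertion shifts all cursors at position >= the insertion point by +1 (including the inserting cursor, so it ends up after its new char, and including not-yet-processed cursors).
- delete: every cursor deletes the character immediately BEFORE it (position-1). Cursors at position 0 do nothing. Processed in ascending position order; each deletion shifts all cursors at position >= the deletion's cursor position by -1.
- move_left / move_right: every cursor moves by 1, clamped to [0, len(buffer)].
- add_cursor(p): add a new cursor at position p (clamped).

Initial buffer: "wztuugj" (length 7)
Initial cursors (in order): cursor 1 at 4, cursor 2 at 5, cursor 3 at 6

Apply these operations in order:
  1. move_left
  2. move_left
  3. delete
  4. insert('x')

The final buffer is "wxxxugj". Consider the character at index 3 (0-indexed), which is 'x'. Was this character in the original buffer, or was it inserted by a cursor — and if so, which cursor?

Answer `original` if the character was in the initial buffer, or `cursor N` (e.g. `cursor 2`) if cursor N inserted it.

After op 1 (move_left): buffer="wztuugj" (len 7), cursors c1@3 c2@4 c3@5, authorship .......
After op 2 (move_left): buffer="wztuugj" (len 7), cursors c1@2 c2@3 c3@4, authorship .......
After op 3 (delete): buffer="wugj" (len 4), cursors c1@1 c2@1 c3@1, authorship ....
After op 4 (insert('x')): buffer="wxxxugj" (len 7), cursors c1@4 c2@4 c3@4, authorship .123...
Authorship (.=original, N=cursor N): . 1 2 3 . . .
Index 3: author = 3

Answer: cursor 3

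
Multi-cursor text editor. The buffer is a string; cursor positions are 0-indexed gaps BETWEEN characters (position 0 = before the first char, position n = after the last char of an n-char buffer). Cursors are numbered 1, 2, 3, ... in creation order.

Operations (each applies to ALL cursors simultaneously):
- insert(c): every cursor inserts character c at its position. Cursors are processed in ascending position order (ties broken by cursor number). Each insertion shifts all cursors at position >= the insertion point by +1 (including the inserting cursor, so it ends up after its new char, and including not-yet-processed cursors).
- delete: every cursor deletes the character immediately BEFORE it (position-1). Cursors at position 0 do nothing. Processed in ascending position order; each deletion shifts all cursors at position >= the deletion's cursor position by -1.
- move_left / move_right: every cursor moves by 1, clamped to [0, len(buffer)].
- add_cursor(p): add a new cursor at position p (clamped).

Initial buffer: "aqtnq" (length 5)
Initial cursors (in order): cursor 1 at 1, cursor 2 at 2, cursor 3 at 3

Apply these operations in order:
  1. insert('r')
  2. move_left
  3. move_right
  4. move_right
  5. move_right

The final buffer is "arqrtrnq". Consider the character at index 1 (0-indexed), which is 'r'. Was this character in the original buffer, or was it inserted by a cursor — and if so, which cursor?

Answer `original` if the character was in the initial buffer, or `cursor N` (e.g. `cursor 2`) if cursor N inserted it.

Answer: cursor 1

Derivation:
After op 1 (insert('r')): buffer="arqrtrnq" (len 8), cursors c1@2 c2@4 c3@6, authorship .1.2.3..
After op 2 (move_left): buffer="arqrtrnq" (len 8), cursors c1@1 c2@3 c3@5, authorship .1.2.3..
After op 3 (move_right): buffer="arqrtrnq" (len 8), cursors c1@2 c2@4 c3@6, authorship .1.2.3..
After op 4 (move_right): buffer="arqrtrnq" (len 8), cursors c1@3 c2@5 c3@7, authorship .1.2.3..
After op 5 (move_right): buffer="arqrtrnq" (len 8), cursors c1@4 c2@6 c3@8, authorship .1.2.3..
Authorship (.=original, N=cursor N): . 1 . 2 . 3 . .
Index 1: author = 1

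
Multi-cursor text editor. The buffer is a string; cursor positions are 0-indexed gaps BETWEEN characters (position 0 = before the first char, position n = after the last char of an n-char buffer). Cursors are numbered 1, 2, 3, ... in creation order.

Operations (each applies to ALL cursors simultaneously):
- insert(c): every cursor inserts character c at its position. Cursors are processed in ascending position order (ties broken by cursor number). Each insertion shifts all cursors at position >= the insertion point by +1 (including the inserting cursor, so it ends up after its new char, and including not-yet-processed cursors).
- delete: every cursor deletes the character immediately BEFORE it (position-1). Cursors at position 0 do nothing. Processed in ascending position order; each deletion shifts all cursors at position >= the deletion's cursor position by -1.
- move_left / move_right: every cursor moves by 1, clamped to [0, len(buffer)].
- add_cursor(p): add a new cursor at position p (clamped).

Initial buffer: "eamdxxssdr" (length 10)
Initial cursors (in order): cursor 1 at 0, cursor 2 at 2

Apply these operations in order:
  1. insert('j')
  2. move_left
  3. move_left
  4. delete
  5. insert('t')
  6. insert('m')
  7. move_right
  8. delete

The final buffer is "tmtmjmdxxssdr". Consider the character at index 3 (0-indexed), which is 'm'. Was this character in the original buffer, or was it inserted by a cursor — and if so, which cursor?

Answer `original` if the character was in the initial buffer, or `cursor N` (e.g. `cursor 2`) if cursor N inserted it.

Answer: cursor 2

Derivation:
After op 1 (insert('j')): buffer="jeajmdxxssdr" (len 12), cursors c1@1 c2@4, authorship 1..2........
After op 2 (move_left): buffer="jeajmdxxssdr" (len 12), cursors c1@0 c2@3, authorship 1..2........
After op 3 (move_left): buffer="jeajmdxxssdr" (len 12), cursors c1@0 c2@2, authorship 1..2........
After op 4 (delete): buffer="jajmdxxssdr" (len 11), cursors c1@0 c2@1, authorship 1.2........
After op 5 (insert('t')): buffer="tjtajmdxxssdr" (len 13), cursors c1@1 c2@3, authorship 112.2........
After op 6 (insert('m')): buffer="tmjtmajmdxxssdr" (len 15), cursors c1@2 c2@5, authorship 11122.2........
After op 7 (move_right): buffer="tmjtmajmdxxssdr" (len 15), cursors c1@3 c2@6, authorship 11122.2........
After op 8 (delete): buffer="tmtmjmdxxssdr" (len 13), cursors c1@2 c2@4, authorship 11222........
Authorship (.=original, N=cursor N): 1 1 2 2 2 . . . . . . . .
Index 3: author = 2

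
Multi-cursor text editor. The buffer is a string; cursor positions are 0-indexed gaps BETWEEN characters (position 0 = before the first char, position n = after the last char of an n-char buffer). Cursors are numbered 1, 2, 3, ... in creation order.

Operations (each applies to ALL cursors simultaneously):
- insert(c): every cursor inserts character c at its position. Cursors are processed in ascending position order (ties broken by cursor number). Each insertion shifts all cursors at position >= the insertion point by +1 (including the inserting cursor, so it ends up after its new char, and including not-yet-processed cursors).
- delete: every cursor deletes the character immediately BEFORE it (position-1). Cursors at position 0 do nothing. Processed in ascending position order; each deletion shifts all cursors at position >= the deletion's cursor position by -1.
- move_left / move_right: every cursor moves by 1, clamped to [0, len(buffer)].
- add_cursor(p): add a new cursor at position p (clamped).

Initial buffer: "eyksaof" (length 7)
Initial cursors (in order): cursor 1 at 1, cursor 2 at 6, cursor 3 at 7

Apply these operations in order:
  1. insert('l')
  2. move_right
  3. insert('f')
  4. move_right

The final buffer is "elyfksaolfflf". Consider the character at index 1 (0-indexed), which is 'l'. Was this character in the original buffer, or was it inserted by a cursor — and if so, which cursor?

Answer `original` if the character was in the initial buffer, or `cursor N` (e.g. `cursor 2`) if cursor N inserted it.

After op 1 (insert('l')): buffer="elyksaolfl" (len 10), cursors c1@2 c2@8 c3@10, authorship .1.....2.3
After op 2 (move_right): buffer="elyksaolfl" (len 10), cursors c1@3 c2@9 c3@10, authorship .1.....2.3
After op 3 (insert('f')): buffer="elyfksaolfflf" (len 13), cursors c1@4 c2@11 c3@13, authorship .1.1....2.233
After op 4 (move_right): buffer="elyfksaolfflf" (len 13), cursors c1@5 c2@12 c3@13, authorship .1.1....2.233
Authorship (.=original, N=cursor N): . 1 . 1 . . . . 2 . 2 3 3
Index 1: author = 1

Answer: cursor 1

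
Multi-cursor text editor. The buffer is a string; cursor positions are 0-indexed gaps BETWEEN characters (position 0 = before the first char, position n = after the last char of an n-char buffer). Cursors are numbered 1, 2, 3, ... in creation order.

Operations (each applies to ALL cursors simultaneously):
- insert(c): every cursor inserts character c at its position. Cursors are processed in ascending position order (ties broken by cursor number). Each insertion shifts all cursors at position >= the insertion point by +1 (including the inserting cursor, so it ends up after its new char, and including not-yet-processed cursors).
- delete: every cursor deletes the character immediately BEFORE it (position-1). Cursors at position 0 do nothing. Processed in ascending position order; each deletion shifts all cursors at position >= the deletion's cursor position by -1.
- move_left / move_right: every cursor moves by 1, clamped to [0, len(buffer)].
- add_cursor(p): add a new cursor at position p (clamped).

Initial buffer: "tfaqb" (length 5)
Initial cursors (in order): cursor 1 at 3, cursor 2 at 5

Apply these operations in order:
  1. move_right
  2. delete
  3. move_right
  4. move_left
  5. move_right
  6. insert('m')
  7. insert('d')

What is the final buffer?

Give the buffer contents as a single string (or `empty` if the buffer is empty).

Answer: tfammdd

Derivation:
After op 1 (move_right): buffer="tfaqb" (len 5), cursors c1@4 c2@5, authorship .....
After op 2 (delete): buffer="tfa" (len 3), cursors c1@3 c2@3, authorship ...
After op 3 (move_right): buffer="tfa" (len 3), cursors c1@3 c2@3, authorship ...
After op 4 (move_left): buffer="tfa" (len 3), cursors c1@2 c2@2, authorship ...
After op 5 (move_right): buffer="tfa" (len 3), cursors c1@3 c2@3, authorship ...
After op 6 (insert('m')): buffer="tfamm" (len 5), cursors c1@5 c2@5, authorship ...12
After op 7 (insert('d')): buffer="tfammdd" (len 7), cursors c1@7 c2@7, authorship ...1212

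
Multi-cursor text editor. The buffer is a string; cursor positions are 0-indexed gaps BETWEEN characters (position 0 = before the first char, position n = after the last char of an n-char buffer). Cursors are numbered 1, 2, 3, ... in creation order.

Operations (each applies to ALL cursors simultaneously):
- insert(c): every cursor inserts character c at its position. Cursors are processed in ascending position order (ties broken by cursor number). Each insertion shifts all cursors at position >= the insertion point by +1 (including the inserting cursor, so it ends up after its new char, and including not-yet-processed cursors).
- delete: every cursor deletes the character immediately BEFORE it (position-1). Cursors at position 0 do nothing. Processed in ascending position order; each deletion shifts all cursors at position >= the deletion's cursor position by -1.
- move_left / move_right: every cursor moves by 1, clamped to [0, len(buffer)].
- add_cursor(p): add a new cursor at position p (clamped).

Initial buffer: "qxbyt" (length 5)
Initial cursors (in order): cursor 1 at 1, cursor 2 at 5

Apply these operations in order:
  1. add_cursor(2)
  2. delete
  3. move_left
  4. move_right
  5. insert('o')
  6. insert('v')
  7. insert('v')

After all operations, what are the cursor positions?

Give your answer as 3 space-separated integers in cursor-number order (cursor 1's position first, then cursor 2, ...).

Answer: 7 11 7

Derivation:
After op 1 (add_cursor(2)): buffer="qxbyt" (len 5), cursors c1@1 c3@2 c2@5, authorship .....
After op 2 (delete): buffer="by" (len 2), cursors c1@0 c3@0 c2@2, authorship ..
After op 3 (move_left): buffer="by" (len 2), cursors c1@0 c3@0 c2@1, authorship ..
After op 4 (move_right): buffer="by" (len 2), cursors c1@1 c3@1 c2@2, authorship ..
After op 5 (insert('o')): buffer="booyo" (len 5), cursors c1@3 c3@3 c2@5, authorship .13.2
After op 6 (insert('v')): buffer="boovvyov" (len 8), cursors c1@5 c3@5 c2@8, authorship .1313.22
After op 7 (insert('v')): buffer="boovvvvyovv" (len 11), cursors c1@7 c3@7 c2@11, authorship .131313.222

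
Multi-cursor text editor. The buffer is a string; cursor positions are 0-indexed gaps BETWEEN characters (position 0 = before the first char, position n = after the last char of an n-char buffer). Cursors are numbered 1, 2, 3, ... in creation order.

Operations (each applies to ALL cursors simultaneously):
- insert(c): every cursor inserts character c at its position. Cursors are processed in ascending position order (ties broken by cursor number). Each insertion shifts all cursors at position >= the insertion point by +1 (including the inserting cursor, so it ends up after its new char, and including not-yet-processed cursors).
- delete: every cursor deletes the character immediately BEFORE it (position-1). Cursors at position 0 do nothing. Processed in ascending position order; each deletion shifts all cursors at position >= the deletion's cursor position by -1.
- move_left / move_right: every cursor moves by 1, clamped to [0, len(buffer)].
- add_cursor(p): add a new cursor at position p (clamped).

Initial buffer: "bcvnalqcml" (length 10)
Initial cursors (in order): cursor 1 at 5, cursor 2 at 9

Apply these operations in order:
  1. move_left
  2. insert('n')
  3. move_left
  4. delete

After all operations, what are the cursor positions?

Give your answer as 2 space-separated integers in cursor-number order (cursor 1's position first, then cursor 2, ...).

Answer: 3 7

Derivation:
After op 1 (move_left): buffer="bcvnalqcml" (len 10), cursors c1@4 c2@8, authorship ..........
After op 2 (insert('n')): buffer="bcvnnalqcnml" (len 12), cursors c1@5 c2@10, authorship ....1....2..
After op 3 (move_left): buffer="bcvnnalqcnml" (len 12), cursors c1@4 c2@9, authorship ....1....2..
After op 4 (delete): buffer="bcvnalqnml" (len 10), cursors c1@3 c2@7, authorship ...1...2..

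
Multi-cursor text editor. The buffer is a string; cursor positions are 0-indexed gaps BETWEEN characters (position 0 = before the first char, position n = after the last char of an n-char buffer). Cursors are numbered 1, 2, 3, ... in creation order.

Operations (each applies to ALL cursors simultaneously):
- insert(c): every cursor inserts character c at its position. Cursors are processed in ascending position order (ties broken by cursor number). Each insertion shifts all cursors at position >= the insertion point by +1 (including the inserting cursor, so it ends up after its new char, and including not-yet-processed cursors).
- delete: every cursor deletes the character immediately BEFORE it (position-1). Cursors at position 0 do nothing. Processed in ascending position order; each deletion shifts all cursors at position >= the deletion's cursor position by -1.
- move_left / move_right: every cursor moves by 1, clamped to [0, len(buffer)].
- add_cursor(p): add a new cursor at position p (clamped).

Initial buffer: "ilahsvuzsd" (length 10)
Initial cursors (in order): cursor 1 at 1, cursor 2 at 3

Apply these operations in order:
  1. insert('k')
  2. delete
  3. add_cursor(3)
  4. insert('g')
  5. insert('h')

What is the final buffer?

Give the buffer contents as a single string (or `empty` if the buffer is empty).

Answer: ighlagghhhsvuzsd

Derivation:
After op 1 (insert('k')): buffer="iklakhsvuzsd" (len 12), cursors c1@2 c2@5, authorship .1..2.......
After op 2 (delete): buffer="ilahsvuzsd" (len 10), cursors c1@1 c2@3, authorship ..........
After op 3 (add_cursor(3)): buffer="ilahsvuzsd" (len 10), cursors c1@1 c2@3 c3@3, authorship ..........
After op 4 (insert('g')): buffer="iglagghsvuzsd" (len 13), cursors c1@2 c2@6 c3@6, authorship .1..23.......
After op 5 (insert('h')): buffer="ighlagghhhsvuzsd" (len 16), cursors c1@3 c2@9 c3@9, authorship .11..2323.......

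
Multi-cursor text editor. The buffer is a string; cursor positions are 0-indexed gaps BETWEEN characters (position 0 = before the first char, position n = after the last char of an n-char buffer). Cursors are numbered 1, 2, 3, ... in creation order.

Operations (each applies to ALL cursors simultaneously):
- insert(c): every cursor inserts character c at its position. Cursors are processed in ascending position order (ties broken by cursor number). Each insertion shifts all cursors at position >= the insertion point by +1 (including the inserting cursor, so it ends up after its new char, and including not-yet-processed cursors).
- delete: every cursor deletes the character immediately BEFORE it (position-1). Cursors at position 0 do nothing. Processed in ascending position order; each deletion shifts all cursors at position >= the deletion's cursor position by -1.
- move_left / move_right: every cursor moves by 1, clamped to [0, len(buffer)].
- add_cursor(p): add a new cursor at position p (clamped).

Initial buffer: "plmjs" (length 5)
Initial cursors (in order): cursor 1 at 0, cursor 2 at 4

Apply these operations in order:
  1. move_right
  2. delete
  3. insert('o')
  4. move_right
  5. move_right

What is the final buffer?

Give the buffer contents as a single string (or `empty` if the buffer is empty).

Answer: olmjo

Derivation:
After op 1 (move_right): buffer="plmjs" (len 5), cursors c1@1 c2@5, authorship .....
After op 2 (delete): buffer="lmj" (len 3), cursors c1@0 c2@3, authorship ...
After op 3 (insert('o')): buffer="olmjo" (len 5), cursors c1@1 c2@5, authorship 1...2
After op 4 (move_right): buffer="olmjo" (len 5), cursors c1@2 c2@5, authorship 1...2
After op 5 (move_right): buffer="olmjo" (len 5), cursors c1@3 c2@5, authorship 1...2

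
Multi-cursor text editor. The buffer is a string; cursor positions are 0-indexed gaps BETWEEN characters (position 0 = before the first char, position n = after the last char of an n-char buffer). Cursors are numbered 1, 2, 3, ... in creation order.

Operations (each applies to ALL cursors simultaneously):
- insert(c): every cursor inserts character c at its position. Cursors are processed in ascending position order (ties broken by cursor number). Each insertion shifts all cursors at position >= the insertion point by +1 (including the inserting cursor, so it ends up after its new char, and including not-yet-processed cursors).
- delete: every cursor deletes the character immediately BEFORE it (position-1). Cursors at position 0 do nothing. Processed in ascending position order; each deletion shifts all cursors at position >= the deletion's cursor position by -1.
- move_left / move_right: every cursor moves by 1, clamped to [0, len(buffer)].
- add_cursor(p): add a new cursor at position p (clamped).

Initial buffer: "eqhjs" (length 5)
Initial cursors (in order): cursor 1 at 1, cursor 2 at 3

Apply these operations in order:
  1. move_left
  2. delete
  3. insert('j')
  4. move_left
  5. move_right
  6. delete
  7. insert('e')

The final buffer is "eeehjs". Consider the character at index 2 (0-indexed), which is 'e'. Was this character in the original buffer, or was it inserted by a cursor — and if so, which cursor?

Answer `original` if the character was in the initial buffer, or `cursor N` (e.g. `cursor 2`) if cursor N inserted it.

Answer: cursor 2

Derivation:
After op 1 (move_left): buffer="eqhjs" (len 5), cursors c1@0 c2@2, authorship .....
After op 2 (delete): buffer="ehjs" (len 4), cursors c1@0 c2@1, authorship ....
After op 3 (insert('j')): buffer="jejhjs" (len 6), cursors c1@1 c2@3, authorship 1.2...
After op 4 (move_left): buffer="jejhjs" (len 6), cursors c1@0 c2@2, authorship 1.2...
After op 5 (move_right): buffer="jejhjs" (len 6), cursors c1@1 c2@3, authorship 1.2...
After op 6 (delete): buffer="ehjs" (len 4), cursors c1@0 c2@1, authorship ....
After op 7 (insert('e')): buffer="eeehjs" (len 6), cursors c1@1 c2@3, authorship 1.2...
Authorship (.=original, N=cursor N): 1 . 2 . . .
Index 2: author = 2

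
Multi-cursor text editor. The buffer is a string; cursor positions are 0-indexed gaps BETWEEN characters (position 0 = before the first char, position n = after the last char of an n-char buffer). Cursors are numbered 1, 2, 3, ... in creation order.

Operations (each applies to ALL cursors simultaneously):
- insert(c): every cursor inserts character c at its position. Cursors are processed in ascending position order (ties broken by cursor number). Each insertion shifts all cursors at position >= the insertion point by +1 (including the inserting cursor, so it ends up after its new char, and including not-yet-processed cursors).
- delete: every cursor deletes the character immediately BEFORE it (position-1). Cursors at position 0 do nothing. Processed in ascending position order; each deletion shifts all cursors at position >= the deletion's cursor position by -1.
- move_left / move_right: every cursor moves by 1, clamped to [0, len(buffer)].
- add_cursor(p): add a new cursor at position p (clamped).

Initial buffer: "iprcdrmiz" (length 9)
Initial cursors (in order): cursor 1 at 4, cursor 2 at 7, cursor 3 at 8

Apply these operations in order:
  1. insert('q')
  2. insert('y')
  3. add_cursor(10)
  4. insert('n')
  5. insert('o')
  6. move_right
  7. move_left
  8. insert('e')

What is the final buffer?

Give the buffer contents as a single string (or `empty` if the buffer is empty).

After op 1 (insert('q')): buffer="iprcqdrmqiqz" (len 12), cursors c1@5 c2@9 c3@11, authorship ....1...2.3.
After op 2 (insert('y')): buffer="iprcqydrmqyiqyz" (len 15), cursors c1@6 c2@11 c3@14, authorship ....11...22.33.
After op 3 (add_cursor(10)): buffer="iprcqydrmqyiqyz" (len 15), cursors c1@6 c4@10 c2@11 c3@14, authorship ....11...22.33.
After op 4 (insert('n')): buffer="iprcqyndrmqnyniqynz" (len 19), cursors c1@7 c4@12 c2@14 c3@18, authorship ....111...2422.333.
After op 5 (insert('o')): buffer="iprcqynodrmqnoynoiqynoz" (len 23), cursors c1@8 c4@14 c2@17 c3@22, authorship ....1111...244222.3333.
After op 6 (move_right): buffer="iprcqynodrmqnoynoiqynoz" (len 23), cursors c1@9 c4@15 c2@18 c3@23, authorship ....1111...244222.3333.
After op 7 (move_left): buffer="iprcqynodrmqnoynoiqynoz" (len 23), cursors c1@8 c4@14 c2@17 c3@22, authorship ....1111...244222.3333.
After op 8 (insert('e')): buffer="iprcqynoedrmqnoeynoeiqynoez" (len 27), cursors c1@9 c4@16 c2@20 c3@26, authorship ....11111...24442222.33333.

Answer: iprcqynoedrmqnoeynoeiqynoez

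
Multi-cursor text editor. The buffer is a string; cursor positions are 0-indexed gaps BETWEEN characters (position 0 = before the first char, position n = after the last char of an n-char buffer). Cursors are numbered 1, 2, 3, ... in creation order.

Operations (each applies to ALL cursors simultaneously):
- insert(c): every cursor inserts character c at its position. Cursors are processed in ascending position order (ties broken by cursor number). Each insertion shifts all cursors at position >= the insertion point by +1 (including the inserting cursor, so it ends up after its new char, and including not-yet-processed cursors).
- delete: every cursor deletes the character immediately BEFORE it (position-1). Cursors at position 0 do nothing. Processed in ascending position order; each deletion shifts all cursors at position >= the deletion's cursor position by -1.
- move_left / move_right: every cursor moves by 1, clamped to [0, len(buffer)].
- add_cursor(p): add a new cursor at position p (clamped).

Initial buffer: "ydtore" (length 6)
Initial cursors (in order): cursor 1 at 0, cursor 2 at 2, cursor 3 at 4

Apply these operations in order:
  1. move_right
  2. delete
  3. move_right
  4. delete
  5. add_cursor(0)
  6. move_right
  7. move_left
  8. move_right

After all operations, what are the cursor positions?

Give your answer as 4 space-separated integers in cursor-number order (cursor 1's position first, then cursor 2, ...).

Answer: 0 0 0 0

Derivation:
After op 1 (move_right): buffer="ydtore" (len 6), cursors c1@1 c2@3 c3@5, authorship ......
After op 2 (delete): buffer="doe" (len 3), cursors c1@0 c2@1 c3@2, authorship ...
After op 3 (move_right): buffer="doe" (len 3), cursors c1@1 c2@2 c3@3, authorship ...
After op 4 (delete): buffer="" (len 0), cursors c1@0 c2@0 c3@0, authorship 
After op 5 (add_cursor(0)): buffer="" (len 0), cursors c1@0 c2@0 c3@0 c4@0, authorship 
After op 6 (move_right): buffer="" (len 0), cursors c1@0 c2@0 c3@0 c4@0, authorship 
After op 7 (move_left): buffer="" (len 0), cursors c1@0 c2@0 c3@0 c4@0, authorship 
After op 8 (move_right): buffer="" (len 0), cursors c1@0 c2@0 c3@0 c4@0, authorship 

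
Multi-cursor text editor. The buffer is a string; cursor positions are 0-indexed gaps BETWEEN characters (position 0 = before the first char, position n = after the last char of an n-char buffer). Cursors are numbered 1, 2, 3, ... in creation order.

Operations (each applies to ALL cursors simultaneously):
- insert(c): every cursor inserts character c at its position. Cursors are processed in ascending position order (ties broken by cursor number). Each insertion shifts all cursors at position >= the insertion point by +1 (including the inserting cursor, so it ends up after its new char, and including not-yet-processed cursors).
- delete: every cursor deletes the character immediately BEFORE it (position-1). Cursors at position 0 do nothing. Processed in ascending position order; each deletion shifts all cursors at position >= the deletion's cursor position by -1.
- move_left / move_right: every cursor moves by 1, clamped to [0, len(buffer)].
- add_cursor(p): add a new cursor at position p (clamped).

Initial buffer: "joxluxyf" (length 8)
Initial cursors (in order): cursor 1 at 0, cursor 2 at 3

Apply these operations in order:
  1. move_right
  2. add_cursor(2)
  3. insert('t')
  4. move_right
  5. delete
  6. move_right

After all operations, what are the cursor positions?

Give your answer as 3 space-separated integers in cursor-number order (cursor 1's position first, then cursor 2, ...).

After op 1 (move_right): buffer="joxluxyf" (len 8), cursors c1@1 c2@4, authorship ........
After op 2 (add_cursor(2)): buffer="joxluxyf" (len 8), cursors c1@1 c3@2 c2@4, authorship ........
After op 3 (insert('t')): buffer="jtotxltuxyf" (len 11), cursors c1@2 c3@4 c2@7, authorship .1.3..2....
After op 4 (move_right): buffer="jtotxltuxyf" (len 11), cursors c1@3 c3@5 c2@8, authorship .1.3..2....
After op 5 (delete): buffer="jttltxyf" (len 8), cursors c1@2 c3@3 c2@5, authorship .13.2...
After op 6 (move_right): buffer="jttltxyf" (len 8), cursors c1@3 c3@4 c2@6, authorship .13.2...

Answer: 3 6 4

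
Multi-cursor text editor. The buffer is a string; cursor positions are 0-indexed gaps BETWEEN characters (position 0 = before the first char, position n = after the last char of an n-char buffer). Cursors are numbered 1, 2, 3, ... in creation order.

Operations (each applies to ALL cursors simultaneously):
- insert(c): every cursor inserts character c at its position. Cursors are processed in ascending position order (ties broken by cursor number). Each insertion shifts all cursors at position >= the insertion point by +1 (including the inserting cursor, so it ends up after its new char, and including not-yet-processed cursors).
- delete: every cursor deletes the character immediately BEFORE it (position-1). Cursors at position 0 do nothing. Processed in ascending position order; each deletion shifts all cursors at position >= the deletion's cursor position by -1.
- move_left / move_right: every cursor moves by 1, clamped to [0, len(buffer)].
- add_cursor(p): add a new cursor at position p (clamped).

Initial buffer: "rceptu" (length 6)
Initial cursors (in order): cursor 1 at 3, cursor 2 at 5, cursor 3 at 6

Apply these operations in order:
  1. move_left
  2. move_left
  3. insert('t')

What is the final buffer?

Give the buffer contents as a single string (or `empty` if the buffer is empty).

After op 1 (move_left): buffer="rceptu" (len 6), cursors c1@2 c2@4 c3@5, authorship ......
After op 2 (move_left): buffer="rceptu" (len 6), cursors c1@1 c2@3 c3@4, authorship ......
After op 3 (insert('t')): buffer="rtcetpttu" (len 9), cursors c1@2 c2@5 c3@7, authorship .1..2.3..

Answer: rtcetpttu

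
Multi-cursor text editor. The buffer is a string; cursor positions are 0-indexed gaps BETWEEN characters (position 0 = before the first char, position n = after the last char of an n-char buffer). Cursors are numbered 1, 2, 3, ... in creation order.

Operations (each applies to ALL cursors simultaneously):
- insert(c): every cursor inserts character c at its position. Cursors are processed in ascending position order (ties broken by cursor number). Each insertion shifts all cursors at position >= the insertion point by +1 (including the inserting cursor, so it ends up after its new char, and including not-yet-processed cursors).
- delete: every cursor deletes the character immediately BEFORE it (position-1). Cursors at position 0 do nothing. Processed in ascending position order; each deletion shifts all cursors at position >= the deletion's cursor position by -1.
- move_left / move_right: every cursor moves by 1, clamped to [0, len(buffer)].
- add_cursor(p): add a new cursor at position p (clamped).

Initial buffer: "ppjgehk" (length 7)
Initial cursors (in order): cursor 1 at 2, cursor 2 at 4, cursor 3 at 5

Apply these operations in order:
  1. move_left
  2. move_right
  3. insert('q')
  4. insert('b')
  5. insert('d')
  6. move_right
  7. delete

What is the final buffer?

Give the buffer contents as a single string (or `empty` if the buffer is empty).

Answer: ppqbdgqbdqbdk

Derivation:
After op 1 (move_left): buffer="ppjgehk" (len 7), cursors c1@1 c2@3 c3@4, authorship .......
After op 2 (move_right): buffer="ppjgehk" (len 7), cursors c1@2 c2@4 c3@5, authorship .......
After op 3 (insert('q')): buffer="ppqjgqeqhk" (len 10), cursors c1@3 c2@6 c3@8, authorship ..1..2.3..
After op 4 (insert('b')): buffer="ppqbjgqbeqbhk" (len 13), cursors c1@4 c2@8 c3@11, authorship ..11..22.33..
After op 5 (insert('d')): buffer="ppqbdjgqbdeqbdhk" (len 16), cursors c1@5 c2@10 c3@14, authorship ..111..222.333..
After op 6 (move_right): buffer="ppqbdjgqbdeqbdhk" (len 16), cursors c1@6 c2@11 c3@15, authorship ..111..222.333..
After op 7 (delete): buffer="ppqbdgqbdqbdk" (len 13), cursors c1@5 c2@9 c3@12, authorship ..111.222333.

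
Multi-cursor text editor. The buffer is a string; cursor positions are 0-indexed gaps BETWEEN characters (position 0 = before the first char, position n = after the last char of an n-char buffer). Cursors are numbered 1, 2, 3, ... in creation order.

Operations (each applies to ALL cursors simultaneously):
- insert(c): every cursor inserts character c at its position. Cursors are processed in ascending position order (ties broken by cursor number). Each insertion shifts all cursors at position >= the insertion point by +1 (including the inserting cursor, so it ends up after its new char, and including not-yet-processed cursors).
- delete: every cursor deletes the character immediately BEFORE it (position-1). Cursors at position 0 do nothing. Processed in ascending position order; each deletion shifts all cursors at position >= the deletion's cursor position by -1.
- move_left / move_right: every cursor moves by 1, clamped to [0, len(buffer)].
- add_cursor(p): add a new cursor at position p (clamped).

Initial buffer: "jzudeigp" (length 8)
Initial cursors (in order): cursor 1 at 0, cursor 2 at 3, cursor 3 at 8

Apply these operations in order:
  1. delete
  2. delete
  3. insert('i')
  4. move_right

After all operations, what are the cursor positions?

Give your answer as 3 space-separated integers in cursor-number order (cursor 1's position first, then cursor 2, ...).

After op 1 (delete): buffer="jzdeig" (len 6), cursors c1@0 c2@2 c3@6, authorship ......
After op 2 (delete): buffer="jdei" (len 4), cursors c1@0 c2@1 c3@4, authorship ....
After op 3 (insert('i')): buffer="ijideii" (len 7), cursors c1@1 c2@3 c3@7, authorship 1.2...3
After op 4 (move_right): buffer="ijideii" (len 7), cursors c1@2 c2@4 c3@7, authorship 1.2...3

Answer: 2 4 7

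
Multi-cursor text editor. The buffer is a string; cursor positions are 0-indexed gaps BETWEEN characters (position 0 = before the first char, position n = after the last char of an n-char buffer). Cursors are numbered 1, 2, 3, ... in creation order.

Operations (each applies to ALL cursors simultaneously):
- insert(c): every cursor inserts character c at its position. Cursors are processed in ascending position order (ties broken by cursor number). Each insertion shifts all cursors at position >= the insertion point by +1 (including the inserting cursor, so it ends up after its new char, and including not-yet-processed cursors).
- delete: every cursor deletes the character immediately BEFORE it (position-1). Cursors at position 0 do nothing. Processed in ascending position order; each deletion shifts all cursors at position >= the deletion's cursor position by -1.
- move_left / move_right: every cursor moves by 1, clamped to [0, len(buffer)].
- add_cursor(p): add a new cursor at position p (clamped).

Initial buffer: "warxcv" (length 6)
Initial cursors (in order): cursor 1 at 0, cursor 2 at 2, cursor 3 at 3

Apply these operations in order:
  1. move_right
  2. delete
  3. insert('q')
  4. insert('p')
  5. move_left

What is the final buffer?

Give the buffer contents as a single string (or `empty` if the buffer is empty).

After op 1 (move_right): buffer="warxcv" (len 6), cursors c1@1 c2@3 c3@4, authorship ......
After op 2 (delete): buffer="acv" (len 3), cursors c1@0 c2@1 c3@1, authorship ...
After op 3 (insert('q')): buffer="qaqqcv" (len 6), cursors c1@1 c2@4 c3@4, authorship 1.23..
After op 4 (insert('p')): buffer="qpaqqppcv" (len 9), cursors c1@2 c2@7 c3@7, authorship 11.2323..
After op 5 (move_left): buffer="qpaqqppcv" (len 9), cursors c1@1 c2@6 c3@6, authorship 11.2323..

Answer: qpaqqppcv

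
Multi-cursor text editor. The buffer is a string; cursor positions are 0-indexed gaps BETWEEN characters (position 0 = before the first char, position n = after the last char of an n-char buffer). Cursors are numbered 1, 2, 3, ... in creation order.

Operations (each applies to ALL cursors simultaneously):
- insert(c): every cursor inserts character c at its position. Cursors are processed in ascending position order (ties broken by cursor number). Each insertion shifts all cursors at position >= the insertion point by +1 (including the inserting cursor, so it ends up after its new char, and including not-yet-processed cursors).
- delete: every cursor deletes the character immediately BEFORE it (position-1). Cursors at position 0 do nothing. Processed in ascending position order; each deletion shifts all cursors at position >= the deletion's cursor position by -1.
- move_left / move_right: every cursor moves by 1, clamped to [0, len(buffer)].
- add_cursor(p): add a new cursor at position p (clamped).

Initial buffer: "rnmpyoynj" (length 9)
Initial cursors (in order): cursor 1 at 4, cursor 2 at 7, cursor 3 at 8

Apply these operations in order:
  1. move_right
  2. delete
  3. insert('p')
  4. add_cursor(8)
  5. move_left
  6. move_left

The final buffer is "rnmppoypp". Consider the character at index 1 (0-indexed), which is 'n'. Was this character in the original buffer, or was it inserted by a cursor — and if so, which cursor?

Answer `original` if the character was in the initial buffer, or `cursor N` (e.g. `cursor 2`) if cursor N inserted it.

After op 1 (move_right): buffer="rnmpyoynj" (len 9), cursors c1@5 c2@8 c3@9, authorship .........
After op 2 (delete): buffer="rnmpoy" (len 6), cursors c1@4 c2@6 c3@6, authorship ......
After op 3 (insert('p')): buffer="rnmppoypp" (len 9), cursors c1@5 c2@9 c3@9, authorship ....1..23
After op 4 (add_cursor(8)): buffer="rnmppoypp" (len 9), cursors c1@5 c4@8 c2@9 c3@9, authorship ....1..23
After op 5 (move_left): buffer="rnmppoypp" (len 9), cursors c1@4 c4@7 c2@8 c3@8, authorship ....1..23
After op 6 (move_left): buffer="rnmppoypp" (len 9), cursors c1@3 c4@6 c2@7 c3@7, authorship ....1..23
Authorship (.=original, N=cursor N): . . . . 1 . . 2 3
Index 1: author = original

Answer: original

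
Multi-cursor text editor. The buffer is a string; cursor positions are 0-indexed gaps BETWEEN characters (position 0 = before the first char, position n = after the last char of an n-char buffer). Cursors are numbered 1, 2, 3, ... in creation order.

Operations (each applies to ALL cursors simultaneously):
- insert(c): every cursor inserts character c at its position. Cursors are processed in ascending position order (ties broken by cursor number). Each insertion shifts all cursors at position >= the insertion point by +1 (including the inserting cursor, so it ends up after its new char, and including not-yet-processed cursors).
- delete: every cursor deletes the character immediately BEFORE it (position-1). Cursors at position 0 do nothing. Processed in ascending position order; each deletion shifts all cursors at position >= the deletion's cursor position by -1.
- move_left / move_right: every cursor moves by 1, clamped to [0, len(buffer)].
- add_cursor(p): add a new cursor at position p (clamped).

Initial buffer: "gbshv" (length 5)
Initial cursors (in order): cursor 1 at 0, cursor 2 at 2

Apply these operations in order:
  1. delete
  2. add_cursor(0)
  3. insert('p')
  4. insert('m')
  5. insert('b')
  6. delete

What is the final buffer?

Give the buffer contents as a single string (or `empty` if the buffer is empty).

After op 1 (delete): buffer="gshv" (len 4), cursors c1@0 c2@1, authorship ....
After op 2 (add_cursor(0)): buffer="gshv" (len 4), cursors c1@0 c3@0 c2@1, authorship ....
After op 3 (insert('p')): buffer="ppgpshv" (len 7), cursors c1@2 c3@2 c2@4, authorship 13.2...
After op 4 (insert('m')): buffer="ppmmgpmshv" (len 10), cursors c1@4 c3@4 c2@7, authorship 1313.22...
After op 5 (insert('b')): buffer="ppmmbbgpmbshv" (len 13), cursors c1@6 c3@6 c2@10, authorship 131313.222...
After op 6 (delete): buffer="ppmmgpmshv" (len 10), cursors c1@4 c3@4 c2@7, authorship 1313.22...

Answer: ppmmgpmshv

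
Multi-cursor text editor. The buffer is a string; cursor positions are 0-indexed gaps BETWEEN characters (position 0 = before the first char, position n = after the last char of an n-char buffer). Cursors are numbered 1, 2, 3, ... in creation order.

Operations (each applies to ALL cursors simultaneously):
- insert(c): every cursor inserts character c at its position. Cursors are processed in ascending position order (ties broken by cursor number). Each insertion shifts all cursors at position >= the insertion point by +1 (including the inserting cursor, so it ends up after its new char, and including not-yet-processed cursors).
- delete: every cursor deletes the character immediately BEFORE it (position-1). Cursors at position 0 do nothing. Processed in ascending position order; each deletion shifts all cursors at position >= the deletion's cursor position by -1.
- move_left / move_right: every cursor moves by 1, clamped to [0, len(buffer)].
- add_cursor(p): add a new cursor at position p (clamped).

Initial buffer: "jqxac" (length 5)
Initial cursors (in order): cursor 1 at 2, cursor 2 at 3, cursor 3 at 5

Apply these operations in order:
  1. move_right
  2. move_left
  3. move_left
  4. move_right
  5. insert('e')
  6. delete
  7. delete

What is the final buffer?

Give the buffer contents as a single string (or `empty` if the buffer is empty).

After op 1 (move_right): buffer="jqxac" (len 5), cursors c1@3 c2@4 c3@5, authorship .....
After op 2 (move_left): buffer="jqxac" (len 5), cursors c1@2 c2@3 c3@4, authorship .....
After op 3 (move_left): buffer="jqxac" (len 5), cursors c1@1 c2@2 c3@3, authorship .....
After op 4 (move_right): buffer="jqxac" (len 5), cursors c1@2 c2@3 c3@4, authorship .....
After op 5 (insert('e')): buffer="jqexeaec" (len 8), cursors c1@3 c2@5 c3@7, authorship ..1.2.3.
After op 6 (delete): buffer="jqxac" (len 5), cursors c1@2 c2@3 c3@4, authorship .....
After op 7 (delete): buffer="jc" (len 2), cursors c1@1 c2@1 c3@1, authorship ..

Answer: jc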